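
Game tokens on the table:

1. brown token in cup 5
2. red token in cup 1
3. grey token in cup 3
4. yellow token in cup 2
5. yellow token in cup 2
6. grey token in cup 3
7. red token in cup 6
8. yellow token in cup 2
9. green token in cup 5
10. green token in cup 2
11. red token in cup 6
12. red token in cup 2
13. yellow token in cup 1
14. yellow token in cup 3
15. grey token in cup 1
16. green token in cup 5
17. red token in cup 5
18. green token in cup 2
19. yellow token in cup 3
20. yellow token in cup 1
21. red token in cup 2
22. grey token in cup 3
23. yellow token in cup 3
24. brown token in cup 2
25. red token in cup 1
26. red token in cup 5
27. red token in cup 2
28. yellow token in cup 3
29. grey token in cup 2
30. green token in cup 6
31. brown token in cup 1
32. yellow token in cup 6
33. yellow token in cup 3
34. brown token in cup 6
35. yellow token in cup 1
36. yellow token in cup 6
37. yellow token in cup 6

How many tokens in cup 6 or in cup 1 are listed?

in cup 1: 7; in cup 6: 7; together 7 + 7 = 14.

14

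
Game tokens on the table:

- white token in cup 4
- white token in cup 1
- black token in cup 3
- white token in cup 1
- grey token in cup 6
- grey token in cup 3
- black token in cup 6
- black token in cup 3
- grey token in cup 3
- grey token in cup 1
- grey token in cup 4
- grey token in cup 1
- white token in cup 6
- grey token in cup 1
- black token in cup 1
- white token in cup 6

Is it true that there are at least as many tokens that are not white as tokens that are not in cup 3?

False

There are 11 tokens that are not white.
There are 12 tokens that are not in cup 3.
The claim requires 11 ≥ 12, which does not hold.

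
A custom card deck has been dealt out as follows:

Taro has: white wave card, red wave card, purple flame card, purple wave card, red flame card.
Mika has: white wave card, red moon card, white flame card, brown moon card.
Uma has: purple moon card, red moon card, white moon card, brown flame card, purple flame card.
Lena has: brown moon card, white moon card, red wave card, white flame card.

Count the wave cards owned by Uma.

0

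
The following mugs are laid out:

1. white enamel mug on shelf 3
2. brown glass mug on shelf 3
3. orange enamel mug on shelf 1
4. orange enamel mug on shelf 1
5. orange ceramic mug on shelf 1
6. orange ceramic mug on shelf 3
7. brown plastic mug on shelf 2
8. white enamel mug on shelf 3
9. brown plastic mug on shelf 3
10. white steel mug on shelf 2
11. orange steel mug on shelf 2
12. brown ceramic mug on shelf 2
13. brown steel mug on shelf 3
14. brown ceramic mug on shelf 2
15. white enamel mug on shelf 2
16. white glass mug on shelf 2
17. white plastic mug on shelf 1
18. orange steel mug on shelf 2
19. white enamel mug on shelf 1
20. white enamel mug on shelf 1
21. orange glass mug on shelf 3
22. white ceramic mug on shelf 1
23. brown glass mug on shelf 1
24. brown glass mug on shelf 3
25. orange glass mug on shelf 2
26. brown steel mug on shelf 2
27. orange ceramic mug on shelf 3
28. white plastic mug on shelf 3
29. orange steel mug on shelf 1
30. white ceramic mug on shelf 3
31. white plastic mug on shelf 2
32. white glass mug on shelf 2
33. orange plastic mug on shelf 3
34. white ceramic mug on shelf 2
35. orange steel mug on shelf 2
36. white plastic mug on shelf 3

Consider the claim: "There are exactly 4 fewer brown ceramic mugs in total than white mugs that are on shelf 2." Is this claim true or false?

True

brown ceramic mugs: 2.
white mugs on shelf 2: 6.
The claim requires 6 − 2 (= 4) to equal 4, which holds.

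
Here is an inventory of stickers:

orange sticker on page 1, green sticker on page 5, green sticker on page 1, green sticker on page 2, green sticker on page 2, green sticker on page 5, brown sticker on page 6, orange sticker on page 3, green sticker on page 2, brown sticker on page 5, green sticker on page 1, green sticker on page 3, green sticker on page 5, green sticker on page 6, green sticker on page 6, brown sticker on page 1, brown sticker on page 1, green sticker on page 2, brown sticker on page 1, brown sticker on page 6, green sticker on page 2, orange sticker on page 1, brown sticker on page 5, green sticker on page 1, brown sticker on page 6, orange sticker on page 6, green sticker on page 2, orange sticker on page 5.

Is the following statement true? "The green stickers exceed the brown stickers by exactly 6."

There are 15 green stickers.
There are 8 brown stickers.
The claim requires 15 − 8 (= 7) to equal 6, which does not hold.

False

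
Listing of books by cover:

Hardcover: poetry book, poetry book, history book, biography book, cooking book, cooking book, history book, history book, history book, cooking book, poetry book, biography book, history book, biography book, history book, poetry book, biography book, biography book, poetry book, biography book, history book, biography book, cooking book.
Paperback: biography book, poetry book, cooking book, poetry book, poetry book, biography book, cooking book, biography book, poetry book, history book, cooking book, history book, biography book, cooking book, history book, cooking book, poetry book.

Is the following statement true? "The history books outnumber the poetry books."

False

history books: 10.
poetry books: 10.
The claim requires 10 > 10, which does not hold.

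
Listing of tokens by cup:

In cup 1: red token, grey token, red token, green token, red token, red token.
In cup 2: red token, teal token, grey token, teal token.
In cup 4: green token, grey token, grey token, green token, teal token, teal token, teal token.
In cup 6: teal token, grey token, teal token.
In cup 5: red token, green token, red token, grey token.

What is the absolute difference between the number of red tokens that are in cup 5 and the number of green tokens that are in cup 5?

1

red tokens in cup 5: 2. green tokens in cup 5: 1.
|2 − 1| = 2 − 1 = 1.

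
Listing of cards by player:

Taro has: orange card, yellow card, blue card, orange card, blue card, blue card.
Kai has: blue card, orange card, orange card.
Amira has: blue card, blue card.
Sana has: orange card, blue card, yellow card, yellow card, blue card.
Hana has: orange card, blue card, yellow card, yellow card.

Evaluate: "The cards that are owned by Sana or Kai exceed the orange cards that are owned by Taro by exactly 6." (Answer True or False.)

Count of cards owned by Sana or Kai: 8.
Count of orange cards owned by Taro: 2.
The claim requires 8 − 2 (= 6) to equal 6, which holds.

True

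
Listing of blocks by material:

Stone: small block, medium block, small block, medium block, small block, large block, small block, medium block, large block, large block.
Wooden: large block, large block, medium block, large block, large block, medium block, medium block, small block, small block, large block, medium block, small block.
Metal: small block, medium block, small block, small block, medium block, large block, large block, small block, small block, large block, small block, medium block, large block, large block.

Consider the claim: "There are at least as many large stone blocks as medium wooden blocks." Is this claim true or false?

False

There are 3 large stone blocks.
There are 4 medium wooden blocks.
The claim requires 3 ≥ 4, which does not hold.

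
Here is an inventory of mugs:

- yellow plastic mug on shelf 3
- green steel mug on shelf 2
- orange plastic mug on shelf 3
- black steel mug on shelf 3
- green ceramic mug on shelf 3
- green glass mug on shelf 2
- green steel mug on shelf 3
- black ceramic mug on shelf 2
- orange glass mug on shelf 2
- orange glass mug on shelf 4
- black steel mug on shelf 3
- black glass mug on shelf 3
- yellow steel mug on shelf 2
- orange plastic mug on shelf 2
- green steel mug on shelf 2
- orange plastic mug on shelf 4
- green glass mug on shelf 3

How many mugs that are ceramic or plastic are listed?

6

ceramic: 2; plastic: 4; together 2 + 4 = 6.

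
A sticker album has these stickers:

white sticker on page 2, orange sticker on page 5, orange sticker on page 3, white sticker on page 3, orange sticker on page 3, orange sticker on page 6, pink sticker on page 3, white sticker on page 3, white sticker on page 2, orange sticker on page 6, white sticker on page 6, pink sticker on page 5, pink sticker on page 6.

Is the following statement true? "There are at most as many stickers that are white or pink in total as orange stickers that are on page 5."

There are 8 stickers that are white or pink.
There is 1 orange sticker on page 5.
The claim requires 8 ≤ 1, which does not hold.

False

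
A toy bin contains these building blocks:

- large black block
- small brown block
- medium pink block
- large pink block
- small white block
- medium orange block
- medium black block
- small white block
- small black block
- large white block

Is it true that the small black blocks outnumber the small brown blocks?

There is 1 small black block.
There is 1 small brown block.
The claim requires 1 > 1, which does not hold.

False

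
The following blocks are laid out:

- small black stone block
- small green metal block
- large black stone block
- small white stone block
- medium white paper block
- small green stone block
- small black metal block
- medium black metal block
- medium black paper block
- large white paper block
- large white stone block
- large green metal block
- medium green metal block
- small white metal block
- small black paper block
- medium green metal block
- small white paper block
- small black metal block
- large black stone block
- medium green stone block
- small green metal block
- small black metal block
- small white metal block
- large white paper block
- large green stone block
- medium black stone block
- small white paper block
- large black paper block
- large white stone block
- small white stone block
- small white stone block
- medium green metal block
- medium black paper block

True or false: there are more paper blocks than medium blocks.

|paper blocks| = 9.
|medium blocks| = 9.
The claim requires 9 > 9, which does not hold.

False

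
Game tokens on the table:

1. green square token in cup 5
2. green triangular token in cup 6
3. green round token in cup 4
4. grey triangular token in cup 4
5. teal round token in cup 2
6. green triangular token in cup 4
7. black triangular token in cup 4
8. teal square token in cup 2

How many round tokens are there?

2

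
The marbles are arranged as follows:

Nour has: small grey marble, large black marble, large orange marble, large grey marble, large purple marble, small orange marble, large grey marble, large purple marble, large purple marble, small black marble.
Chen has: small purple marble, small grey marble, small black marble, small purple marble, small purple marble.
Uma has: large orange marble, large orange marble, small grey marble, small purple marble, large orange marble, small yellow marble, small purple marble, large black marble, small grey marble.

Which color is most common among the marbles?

Counts by color: purple 8, grey 6, orange 5, black 4, yellow 1.
The maximum is 8, held uniquely by purple.

purple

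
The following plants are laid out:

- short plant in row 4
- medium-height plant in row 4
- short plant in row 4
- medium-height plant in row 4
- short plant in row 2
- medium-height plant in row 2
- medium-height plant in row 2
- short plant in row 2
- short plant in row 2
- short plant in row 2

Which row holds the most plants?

row 2

Counts by row: row 2→6, row 4→4.
The maximum is 6, held uniquely by row 2.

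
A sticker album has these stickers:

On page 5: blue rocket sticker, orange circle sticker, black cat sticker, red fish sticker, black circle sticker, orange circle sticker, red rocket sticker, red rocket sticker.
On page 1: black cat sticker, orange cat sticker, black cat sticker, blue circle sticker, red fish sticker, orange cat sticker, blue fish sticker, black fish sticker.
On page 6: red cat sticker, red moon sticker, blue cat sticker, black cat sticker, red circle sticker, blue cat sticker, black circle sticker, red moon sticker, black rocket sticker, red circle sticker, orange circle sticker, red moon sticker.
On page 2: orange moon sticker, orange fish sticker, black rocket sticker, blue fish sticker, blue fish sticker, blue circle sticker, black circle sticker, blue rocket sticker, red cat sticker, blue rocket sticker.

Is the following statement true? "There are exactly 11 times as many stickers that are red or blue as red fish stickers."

False

There are 21 stickers that are red or blue.
There are 2 red fish stickers.
The claim requires 21 = 11 × 2 = 22, which does not hold.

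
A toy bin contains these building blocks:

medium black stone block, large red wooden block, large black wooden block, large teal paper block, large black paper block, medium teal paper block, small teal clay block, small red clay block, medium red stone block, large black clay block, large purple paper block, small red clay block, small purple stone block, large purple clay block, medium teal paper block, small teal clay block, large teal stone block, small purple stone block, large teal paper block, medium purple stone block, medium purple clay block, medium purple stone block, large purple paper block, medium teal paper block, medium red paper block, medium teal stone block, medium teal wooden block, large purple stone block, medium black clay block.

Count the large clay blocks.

2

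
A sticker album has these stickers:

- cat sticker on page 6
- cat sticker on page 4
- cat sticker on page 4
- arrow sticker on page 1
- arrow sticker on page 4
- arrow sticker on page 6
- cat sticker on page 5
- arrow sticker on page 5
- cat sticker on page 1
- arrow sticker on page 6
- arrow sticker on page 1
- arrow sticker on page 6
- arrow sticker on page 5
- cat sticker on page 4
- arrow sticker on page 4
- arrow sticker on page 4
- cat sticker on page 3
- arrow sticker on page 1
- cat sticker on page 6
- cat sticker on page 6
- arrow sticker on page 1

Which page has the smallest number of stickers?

Counts by page: page 4→6, page 6→6, page 1→5, page 5→3, page 3→1.
The minimum is 1, held uniquely by page 3.

page 3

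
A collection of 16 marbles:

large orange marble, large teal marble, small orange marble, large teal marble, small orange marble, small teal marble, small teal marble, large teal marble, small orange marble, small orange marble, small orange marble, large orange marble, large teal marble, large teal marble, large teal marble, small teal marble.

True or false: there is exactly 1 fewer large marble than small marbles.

There are 8 large marbles.
There are 8 small marbles.
The claim requires 8 − 8 (= 0) to equal 1, which does not hold.

False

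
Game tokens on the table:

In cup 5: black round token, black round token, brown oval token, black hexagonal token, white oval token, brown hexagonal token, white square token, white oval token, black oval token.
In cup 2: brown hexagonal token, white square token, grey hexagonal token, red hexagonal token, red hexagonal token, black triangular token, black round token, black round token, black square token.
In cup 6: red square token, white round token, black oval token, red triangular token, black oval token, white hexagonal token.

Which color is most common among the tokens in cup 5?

black

Counts by color (restricted to tokens in cup 5): black 4, white 3, brown 2.
The maximum is 4, held uniquely by black.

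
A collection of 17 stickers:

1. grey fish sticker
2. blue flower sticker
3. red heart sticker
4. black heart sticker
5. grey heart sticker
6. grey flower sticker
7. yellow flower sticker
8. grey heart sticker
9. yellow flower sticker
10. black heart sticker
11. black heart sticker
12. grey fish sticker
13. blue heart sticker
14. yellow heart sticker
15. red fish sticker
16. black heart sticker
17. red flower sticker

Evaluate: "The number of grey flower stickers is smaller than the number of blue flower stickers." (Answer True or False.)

False

grey flower stickers: 1.
blue flower stickers: 1.
The claim requires 1 < 1, which does not hold.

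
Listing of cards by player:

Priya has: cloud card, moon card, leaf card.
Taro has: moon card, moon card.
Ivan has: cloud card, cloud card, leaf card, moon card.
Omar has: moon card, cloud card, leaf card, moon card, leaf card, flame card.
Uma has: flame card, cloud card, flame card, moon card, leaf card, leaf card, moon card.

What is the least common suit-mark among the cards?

flame

Counts by suit-mark: moon 8, leaf 6, cloud 5, flame 3.
The minimum is 3, held uniquely by flame.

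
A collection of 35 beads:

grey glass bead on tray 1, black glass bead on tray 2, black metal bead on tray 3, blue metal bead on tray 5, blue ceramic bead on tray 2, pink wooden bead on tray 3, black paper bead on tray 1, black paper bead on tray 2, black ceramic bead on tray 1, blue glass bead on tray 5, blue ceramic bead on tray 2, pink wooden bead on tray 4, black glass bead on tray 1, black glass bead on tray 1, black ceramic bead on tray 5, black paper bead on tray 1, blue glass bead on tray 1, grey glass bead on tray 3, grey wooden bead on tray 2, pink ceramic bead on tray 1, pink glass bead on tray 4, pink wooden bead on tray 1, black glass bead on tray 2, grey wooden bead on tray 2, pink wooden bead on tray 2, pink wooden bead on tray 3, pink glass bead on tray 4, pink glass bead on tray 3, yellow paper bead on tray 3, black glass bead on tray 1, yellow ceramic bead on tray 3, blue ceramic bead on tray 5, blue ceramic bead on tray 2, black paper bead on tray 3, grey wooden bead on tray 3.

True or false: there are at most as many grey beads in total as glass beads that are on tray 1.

|grey beads| = 5.
|glass beads on tray 1| = 5.
The claim requires 5 ≤ 5, which holds.

True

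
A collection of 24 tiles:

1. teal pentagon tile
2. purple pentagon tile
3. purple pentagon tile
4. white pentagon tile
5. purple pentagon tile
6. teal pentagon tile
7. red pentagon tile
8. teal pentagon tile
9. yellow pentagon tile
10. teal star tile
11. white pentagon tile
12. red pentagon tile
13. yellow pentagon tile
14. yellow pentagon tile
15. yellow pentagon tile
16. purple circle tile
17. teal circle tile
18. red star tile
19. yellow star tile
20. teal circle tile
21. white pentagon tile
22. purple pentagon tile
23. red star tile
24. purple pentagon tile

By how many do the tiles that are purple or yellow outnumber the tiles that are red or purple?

1

tiles that are purple or yellow: 11.
tiles that are red or purple: 10.
11 − 10 = 1.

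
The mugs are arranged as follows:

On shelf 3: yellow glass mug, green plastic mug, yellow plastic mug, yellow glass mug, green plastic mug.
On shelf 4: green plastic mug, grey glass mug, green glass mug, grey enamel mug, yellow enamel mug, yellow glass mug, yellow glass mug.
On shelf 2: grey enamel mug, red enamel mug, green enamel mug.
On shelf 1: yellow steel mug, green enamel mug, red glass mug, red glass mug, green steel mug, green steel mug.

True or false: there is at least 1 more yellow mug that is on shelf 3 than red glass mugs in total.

|yellow mugs on shelf 3| = 3.
|red glass mugs| = 2.
The claim requires 3 − 2 = 1 ≥ 1, which holds.

True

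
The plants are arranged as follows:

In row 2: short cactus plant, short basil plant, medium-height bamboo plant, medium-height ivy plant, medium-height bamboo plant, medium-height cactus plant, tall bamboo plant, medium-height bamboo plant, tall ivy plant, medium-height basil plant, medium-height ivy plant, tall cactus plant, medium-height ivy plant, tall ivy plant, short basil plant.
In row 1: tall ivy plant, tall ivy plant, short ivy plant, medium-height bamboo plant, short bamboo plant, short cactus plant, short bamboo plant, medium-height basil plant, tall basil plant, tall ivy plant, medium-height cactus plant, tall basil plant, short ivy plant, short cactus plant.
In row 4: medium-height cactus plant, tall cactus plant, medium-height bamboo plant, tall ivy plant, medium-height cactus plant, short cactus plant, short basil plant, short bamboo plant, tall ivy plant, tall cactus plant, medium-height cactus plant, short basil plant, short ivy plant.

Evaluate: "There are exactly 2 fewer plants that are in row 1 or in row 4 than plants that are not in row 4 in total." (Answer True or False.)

There are 27 plants in row 1 or in row 4.
There are 29 plants that are not in row 4.
The claim requires 29 − 27 (= 2) to equal 2, which holds.

True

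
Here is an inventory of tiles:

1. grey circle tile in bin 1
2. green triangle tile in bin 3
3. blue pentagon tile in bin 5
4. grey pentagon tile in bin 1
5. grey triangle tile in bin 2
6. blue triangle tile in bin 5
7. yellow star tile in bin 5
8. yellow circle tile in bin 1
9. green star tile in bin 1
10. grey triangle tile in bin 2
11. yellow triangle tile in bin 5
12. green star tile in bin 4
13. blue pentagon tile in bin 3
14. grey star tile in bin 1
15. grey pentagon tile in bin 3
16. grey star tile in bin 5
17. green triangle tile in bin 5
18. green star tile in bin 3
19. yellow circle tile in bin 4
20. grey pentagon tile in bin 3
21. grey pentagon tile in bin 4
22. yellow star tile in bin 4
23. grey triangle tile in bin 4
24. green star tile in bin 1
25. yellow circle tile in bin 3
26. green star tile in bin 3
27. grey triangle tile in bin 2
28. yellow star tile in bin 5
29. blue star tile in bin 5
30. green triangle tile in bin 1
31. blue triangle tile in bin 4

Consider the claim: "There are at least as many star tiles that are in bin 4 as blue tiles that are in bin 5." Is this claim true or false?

There are 2 star tiles in bin 4.
There are 3 blue tiles in bin 5.
The claim requires 2 ≥ 3, which does not hold.

False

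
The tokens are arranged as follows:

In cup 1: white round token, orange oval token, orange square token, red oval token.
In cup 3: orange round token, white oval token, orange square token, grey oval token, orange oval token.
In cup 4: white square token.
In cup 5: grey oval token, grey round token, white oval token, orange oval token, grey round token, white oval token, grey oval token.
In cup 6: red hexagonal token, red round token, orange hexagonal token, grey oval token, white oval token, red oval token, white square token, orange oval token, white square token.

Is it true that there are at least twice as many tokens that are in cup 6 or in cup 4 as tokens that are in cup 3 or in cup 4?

There are 10 tokens in cup 6 or in cup 4.
There are 6 tokens in cup 3 or in cup 4.
The claim requires 10 ≥ 2 × 6 = 12, which does not hold.

False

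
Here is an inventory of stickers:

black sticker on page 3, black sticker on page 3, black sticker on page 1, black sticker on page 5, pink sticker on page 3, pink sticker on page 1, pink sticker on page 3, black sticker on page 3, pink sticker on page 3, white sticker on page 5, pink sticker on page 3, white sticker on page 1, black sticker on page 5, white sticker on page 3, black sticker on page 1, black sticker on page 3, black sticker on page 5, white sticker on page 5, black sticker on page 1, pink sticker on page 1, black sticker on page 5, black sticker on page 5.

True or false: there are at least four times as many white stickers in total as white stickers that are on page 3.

True

|white stickers| = 4.
|white stickers on page 3| = 1.
The claim requires 4 ≥ 4 × 1 = 4, which holds.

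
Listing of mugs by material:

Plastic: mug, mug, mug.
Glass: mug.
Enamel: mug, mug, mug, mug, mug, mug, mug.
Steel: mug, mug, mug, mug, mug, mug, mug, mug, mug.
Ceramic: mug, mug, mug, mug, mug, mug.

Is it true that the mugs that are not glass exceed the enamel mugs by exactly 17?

False

mugs that are not glass: 25.
enamel mugs: 7.
The claim requires 25 − 7 (= 18) to equal 17, which does not hold.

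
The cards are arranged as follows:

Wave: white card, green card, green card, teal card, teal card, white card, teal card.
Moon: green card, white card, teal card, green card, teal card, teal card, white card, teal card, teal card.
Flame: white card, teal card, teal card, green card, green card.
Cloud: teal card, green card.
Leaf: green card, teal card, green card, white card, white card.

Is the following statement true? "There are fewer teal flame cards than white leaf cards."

False

teal flame cards: 2.
white leaf cards: 2.
The claim requires 2 < 2, which does not hold.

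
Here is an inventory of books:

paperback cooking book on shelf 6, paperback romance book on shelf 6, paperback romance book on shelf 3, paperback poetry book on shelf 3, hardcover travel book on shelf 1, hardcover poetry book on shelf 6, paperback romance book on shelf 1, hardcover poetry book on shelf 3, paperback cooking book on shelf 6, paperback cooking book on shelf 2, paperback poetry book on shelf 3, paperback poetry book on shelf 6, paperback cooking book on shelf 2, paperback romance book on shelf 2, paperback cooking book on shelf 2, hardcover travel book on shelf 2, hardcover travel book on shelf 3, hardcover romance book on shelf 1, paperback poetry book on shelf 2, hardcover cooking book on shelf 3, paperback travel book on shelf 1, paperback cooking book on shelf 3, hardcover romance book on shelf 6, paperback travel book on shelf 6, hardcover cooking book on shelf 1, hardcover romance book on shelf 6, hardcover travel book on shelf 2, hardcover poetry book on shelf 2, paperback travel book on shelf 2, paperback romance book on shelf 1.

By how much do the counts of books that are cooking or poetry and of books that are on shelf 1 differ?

books that are cooking or poetry: 15. books on shelf 1: 6.
|15 − 6| = 15 − 6 = 9.

9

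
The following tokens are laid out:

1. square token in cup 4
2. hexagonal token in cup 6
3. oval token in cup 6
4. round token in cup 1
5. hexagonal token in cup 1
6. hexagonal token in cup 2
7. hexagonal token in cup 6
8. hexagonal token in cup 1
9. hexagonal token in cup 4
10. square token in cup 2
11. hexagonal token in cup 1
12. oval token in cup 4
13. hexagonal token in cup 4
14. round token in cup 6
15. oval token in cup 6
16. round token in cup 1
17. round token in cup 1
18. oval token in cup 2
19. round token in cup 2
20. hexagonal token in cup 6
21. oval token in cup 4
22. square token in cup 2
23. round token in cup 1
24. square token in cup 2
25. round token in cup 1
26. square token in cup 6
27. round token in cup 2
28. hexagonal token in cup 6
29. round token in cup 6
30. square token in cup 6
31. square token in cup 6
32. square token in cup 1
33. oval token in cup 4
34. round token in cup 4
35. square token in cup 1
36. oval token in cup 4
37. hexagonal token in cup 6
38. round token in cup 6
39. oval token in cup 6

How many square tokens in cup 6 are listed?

3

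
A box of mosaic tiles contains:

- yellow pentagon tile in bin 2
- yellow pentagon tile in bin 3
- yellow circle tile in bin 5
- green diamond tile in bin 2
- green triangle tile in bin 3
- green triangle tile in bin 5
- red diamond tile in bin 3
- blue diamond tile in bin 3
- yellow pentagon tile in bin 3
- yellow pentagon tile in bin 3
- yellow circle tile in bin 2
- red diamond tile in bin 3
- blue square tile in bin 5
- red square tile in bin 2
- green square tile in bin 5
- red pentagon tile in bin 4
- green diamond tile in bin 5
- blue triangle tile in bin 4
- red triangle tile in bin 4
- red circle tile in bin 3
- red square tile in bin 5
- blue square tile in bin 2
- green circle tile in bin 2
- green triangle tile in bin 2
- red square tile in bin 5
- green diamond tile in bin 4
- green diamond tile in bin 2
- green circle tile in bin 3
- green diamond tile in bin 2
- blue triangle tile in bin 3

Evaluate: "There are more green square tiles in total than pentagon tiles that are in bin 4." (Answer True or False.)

green square tiles: 1.
pentagon tiles in bin 4: 1.
The claim requires 1 > 1, which does not hold.

False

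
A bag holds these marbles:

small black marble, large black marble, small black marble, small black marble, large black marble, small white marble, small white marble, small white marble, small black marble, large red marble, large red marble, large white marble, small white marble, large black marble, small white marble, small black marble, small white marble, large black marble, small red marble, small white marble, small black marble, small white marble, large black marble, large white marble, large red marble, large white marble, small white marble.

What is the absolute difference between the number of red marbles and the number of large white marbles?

1

red marbles: 4. large white marbles: 3.
|4 − 3| = 4 − 3 = 1.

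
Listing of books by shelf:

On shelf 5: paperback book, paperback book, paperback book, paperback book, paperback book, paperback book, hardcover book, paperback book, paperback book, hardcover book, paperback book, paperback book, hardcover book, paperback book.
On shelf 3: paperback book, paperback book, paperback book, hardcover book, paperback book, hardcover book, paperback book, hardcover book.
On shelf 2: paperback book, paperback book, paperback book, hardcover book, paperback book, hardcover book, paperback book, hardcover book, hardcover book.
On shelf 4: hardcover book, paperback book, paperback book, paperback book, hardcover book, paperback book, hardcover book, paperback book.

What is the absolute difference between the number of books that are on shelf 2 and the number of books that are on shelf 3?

1

books on shelf 2: 9. books on shelf 3: 8.
|9 − 8| = 9 − 8 = 1.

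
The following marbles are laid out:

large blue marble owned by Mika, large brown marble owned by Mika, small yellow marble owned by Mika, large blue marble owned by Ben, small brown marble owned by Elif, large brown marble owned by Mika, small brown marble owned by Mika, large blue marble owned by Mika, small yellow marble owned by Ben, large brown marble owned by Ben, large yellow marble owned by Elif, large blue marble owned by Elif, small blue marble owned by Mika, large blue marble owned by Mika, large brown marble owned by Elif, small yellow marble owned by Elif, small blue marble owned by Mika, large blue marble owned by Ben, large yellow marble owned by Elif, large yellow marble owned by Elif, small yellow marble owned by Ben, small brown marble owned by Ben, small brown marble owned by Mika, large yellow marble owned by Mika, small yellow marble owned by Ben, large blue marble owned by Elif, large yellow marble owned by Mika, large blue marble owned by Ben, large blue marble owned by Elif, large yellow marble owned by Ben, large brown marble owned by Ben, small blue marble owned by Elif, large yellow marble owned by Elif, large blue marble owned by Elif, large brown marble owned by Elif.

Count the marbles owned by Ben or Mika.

Ben: 10; Mika: 12; together 10 + 12 = 22.

22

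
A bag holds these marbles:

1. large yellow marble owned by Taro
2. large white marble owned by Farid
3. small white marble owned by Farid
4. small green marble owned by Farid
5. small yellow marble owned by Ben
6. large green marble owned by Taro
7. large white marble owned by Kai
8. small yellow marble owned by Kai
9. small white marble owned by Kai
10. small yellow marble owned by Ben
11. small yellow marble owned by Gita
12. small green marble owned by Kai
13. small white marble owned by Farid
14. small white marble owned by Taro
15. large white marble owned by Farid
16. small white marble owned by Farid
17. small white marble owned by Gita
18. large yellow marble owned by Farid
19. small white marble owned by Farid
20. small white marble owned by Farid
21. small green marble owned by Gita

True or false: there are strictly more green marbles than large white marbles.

green marbles: 4.
large white marbles: 3.
The claim requires 4 > 3, which holds.

True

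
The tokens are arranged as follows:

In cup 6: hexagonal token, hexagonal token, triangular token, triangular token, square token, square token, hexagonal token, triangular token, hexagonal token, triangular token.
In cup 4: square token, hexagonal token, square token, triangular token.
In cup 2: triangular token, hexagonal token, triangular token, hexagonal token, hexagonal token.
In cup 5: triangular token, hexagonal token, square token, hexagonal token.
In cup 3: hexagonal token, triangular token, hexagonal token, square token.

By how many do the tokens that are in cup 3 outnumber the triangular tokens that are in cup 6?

0

tokens in cup 3: 4.
triangular tokens in cup 6: 4.
4 − 4 = 0.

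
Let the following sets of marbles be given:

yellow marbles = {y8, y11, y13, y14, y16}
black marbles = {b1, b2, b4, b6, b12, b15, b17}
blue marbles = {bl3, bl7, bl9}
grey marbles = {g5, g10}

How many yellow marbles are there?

5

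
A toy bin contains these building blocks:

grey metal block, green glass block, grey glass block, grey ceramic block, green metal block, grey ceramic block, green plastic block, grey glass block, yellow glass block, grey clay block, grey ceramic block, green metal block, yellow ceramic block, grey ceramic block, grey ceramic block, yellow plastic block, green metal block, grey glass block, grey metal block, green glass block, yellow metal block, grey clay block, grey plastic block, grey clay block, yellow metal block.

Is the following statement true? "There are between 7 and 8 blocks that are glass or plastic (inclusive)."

|blocks that are glass or plastic| = 9.
The claim requires 7 ≤ 9 ≤ 8, which does not hold.

False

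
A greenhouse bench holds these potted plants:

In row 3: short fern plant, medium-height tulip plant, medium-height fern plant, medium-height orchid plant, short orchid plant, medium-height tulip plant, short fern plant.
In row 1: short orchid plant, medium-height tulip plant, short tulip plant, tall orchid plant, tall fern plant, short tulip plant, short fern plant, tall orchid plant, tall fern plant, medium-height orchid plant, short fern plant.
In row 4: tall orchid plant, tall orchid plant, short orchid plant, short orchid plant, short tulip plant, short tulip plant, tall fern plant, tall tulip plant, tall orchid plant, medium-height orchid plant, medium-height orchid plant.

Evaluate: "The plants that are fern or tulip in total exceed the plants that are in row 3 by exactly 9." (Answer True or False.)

True

plants that are fern or tulip: 16.
plants in row 3: 7.
The claim requires 16 − 7 (= 9) to equal 9, which holds.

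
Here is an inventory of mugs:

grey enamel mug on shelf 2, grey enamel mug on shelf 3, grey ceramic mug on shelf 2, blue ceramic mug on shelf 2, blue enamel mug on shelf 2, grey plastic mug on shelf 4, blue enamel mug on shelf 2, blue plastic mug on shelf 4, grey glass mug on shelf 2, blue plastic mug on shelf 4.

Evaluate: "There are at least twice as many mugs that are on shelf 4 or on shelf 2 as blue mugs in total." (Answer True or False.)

False

|mugs on shelf 4 or on shelf 2| = 9.
|blue mugs| = 5.
The claim requires 9 ≥ 2 × 5 = 10, which does not hold.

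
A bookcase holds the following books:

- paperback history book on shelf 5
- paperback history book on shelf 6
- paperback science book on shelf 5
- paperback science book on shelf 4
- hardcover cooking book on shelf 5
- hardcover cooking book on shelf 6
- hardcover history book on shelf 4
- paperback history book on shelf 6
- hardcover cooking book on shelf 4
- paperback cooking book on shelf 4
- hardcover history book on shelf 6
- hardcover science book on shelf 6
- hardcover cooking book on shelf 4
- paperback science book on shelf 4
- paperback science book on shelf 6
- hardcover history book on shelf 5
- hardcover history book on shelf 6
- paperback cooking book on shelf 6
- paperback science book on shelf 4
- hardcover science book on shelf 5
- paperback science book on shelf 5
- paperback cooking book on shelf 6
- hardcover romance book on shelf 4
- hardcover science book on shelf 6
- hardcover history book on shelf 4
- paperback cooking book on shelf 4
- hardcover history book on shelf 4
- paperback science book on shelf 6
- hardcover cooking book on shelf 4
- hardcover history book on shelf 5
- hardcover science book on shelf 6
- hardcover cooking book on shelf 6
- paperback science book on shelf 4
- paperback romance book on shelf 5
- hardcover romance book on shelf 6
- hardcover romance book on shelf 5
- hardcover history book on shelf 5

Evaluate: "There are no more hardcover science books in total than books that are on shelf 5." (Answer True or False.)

True

hardcover science books: 4.
books on shelf 5: 10.
The claim requires 4 ≤ 10, which holds.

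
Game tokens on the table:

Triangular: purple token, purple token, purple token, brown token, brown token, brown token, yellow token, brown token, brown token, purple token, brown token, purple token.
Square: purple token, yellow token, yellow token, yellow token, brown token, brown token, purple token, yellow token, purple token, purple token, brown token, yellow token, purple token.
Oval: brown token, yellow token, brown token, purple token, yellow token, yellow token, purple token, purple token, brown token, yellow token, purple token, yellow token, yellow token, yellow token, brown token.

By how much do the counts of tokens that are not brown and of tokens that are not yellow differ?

0

tokens that are not brown: 27. tokens that are not yellow: 27.
|27 − 27| = 27 − 27 = 0.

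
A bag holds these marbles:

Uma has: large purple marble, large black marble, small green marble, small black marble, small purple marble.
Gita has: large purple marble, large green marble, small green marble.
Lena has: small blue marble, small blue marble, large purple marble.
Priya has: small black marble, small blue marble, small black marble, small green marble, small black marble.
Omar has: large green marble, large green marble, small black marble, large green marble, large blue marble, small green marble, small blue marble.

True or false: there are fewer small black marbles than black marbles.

True

|small black marbles| = 5.
|black marbles| = 6.
The claim requires 5 < 6, which holds.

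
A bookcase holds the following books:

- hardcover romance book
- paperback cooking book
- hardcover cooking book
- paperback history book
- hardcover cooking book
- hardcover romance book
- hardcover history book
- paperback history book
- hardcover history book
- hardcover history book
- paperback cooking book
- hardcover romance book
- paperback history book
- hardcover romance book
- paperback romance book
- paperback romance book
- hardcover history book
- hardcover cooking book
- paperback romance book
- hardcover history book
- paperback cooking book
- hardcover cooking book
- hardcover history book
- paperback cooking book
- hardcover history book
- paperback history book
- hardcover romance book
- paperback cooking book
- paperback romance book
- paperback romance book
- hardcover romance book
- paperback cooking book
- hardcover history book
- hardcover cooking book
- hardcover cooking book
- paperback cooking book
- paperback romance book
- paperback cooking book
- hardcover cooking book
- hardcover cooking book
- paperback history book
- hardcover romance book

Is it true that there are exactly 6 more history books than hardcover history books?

False

history books: 13.
hardcover history books: 8.
The claim requires 13 − 8 (= 5) to equal 6, which does not hold.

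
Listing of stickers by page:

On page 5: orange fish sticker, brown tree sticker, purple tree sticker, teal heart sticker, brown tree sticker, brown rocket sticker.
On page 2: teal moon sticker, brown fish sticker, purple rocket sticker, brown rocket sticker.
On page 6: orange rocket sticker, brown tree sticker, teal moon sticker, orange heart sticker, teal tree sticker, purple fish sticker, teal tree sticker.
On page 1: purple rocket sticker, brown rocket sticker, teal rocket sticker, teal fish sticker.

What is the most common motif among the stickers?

Counts by motif: rocket 7, tree 6, fish 4, moon 2, heart 2.
The maximum is 7, held uniquely by rocket.

rocket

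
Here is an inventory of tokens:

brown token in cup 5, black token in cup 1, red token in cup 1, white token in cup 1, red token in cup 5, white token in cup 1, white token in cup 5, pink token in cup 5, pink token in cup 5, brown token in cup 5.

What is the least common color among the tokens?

black

Counts by color: white 3, pink 2, brown 2, red 2, black 1.
The minimum is 1, held uniquely by black.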